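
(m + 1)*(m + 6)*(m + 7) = m^3 + 14*m^2 + 55*m + 42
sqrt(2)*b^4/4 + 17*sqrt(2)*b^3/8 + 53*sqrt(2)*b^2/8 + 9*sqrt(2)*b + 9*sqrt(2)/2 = (b/2 + 1)*(b + 3/2)*(b + 3)*(sqrt(2)*b/2 + sqrt(2))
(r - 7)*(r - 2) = r^2 - 9*r + 14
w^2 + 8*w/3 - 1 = (w - 1/3)*(w + 3)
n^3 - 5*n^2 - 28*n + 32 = (n - 8)*(n - 1)*(n + 4)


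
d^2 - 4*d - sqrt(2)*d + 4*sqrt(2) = (d - 4)*(d - sqrt(2))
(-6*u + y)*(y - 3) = -6*u*y + 18*u + y^2 - 3*y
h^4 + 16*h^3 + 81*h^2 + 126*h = h*(h + 3)*(h + 6)*(h + 7)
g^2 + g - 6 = (g - 2)*(g + 3)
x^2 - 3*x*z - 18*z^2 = (x - 6*z)*(x + 3*z)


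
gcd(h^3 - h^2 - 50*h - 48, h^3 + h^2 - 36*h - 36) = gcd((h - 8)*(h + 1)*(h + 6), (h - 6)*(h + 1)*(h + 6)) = h^2 + 7*h + 6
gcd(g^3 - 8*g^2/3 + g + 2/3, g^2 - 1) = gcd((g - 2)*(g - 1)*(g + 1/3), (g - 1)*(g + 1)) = g - 1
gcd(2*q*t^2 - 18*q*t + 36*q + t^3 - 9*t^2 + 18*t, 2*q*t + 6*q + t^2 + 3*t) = 2*q + t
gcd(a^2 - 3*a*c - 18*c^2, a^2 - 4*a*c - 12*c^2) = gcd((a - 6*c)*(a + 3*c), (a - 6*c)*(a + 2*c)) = a - 6*c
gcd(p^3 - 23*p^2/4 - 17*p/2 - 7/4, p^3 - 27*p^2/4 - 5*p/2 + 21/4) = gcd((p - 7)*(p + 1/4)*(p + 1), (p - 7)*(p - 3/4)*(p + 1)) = p^2 - 6*p - 7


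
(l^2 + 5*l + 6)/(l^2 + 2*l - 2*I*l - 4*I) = (l + 3)/(l - 2*I)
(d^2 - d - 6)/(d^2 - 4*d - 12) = (d - 3)/(d - 6)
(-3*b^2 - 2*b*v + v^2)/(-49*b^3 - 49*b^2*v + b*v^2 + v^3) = (-3*b + v)/(-49*b^2 + v^2)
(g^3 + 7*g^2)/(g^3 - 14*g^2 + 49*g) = g*(g + 7)/(g^2 - 14*g + 49)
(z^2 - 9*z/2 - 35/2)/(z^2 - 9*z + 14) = (z + 5/2)/(z - 2)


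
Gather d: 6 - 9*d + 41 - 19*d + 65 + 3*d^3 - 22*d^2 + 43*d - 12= 3*d^3 - 22*d^2 + 15*d + 100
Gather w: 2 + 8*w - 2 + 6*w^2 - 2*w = 6*w^2 + 6*w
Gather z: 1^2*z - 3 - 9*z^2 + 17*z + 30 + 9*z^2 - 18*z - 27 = 0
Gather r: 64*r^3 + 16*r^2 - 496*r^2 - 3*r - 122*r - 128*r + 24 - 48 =64*r^3 - 480*r^2 - 253*r - 24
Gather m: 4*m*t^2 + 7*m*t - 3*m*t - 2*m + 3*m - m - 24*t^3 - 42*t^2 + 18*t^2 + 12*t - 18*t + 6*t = m*(4*t^2 + 4*t) - 24*t^3 - 24*t^2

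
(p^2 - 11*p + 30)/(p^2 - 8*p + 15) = (p - 6)/(p - 3)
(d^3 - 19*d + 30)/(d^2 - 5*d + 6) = d + 5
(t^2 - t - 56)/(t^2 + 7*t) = (t - 8)/t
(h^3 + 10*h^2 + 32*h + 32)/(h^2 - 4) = (h^2 + 8*h + 16)/(h - 2)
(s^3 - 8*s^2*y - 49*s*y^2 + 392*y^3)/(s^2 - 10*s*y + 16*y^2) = (-s^2 + 49*y^2)/(-s + 2*y)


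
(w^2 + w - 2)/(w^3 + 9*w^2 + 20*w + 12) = (w - 1)/(w^2 + 7*w + 6)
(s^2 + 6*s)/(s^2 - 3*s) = (s + 6)/(s - 3)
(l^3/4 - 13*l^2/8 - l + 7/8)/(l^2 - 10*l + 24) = (2*l^3 - 13*l^2 - 8*l + 7)/(8*(l^2 - 10*l + 24))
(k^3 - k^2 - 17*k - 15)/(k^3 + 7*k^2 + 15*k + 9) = (k - 5)/(k + 3)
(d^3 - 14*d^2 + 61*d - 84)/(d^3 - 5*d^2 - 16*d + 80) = (d^2 - 10*d + 21)/(d^2 - d - 20)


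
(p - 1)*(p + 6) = p^2 + 5*p - 6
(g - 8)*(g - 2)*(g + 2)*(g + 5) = g^4 - 3*g^3 - 44*g^2 + 12*g + 160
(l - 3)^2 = l^2 - 6*l + 9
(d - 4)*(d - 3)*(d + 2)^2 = d^4 - 3*d^3 - 12*d^2 + 20*d + 48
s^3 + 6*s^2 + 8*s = s*(s + 2)*(s + 4)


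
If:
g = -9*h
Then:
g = -9*h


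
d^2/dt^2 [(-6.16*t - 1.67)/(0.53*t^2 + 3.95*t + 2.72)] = (-(1.06*t + 3.95)*(2.12*t + 7.9)*(6.16*t + 1.67) + (19.5888*t + 50.4342)*(0.53*t^2 + 3.95*t + 2.72))/(0.53*t^2 + 3.95*t + 2.72)^3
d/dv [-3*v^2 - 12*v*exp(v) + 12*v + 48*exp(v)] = -12*v*exp(v) - 6*v + 36*exp(v) + 12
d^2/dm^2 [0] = 0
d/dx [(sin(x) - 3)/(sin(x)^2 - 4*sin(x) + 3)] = -cos(x)/(sin(x) - 1)^2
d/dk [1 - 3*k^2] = -6*k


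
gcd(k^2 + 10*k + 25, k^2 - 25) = k + 5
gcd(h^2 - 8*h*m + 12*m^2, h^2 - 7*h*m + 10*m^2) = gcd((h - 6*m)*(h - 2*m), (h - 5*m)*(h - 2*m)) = h - 2*m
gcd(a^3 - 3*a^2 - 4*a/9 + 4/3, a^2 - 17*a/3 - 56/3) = 1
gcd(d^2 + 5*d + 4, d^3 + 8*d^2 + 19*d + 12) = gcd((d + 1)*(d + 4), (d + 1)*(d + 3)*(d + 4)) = d^2 + 5*d + 4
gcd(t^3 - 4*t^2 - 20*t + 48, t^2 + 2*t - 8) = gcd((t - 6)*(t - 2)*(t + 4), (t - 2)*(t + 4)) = t^2 + 2*t - 8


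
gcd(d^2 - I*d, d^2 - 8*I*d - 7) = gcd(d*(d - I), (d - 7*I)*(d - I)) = d - I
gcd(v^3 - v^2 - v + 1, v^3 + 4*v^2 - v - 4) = v^2 - 1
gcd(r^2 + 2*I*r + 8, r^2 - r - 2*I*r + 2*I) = r - 2*I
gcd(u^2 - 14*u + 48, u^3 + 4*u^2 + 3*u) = 1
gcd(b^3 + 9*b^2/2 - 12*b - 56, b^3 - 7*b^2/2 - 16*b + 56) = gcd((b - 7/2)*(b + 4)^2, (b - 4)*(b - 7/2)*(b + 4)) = b^2 + b/2 - 14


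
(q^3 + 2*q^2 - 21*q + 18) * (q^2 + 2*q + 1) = q^5 + 4*q^4 - 16*q^3 - 22*q^2 + 15*q + 18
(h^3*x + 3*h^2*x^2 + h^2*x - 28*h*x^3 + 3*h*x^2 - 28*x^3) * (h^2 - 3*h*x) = h^5*x + h^4*x - 37*h^3*x^3 + 84*h^2*x^4 - 37*h^2*x^3 + 84*h*x^4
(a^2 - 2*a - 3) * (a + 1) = a^3 - a^2 - 5*a - 3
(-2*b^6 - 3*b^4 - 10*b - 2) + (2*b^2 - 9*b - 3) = -2*b^6 - 3*b^4 + 2*b^2 - 19*b - 5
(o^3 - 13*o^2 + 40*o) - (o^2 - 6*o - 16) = o^3 - 14*o^2 + 46*o + 16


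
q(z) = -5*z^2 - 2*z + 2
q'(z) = -10*z - 2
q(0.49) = -0.18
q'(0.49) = -6.90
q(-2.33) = -20.48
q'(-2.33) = 21.30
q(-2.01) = -14.18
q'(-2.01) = 18.10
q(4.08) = -89.39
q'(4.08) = -42.80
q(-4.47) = -88.96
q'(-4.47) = 42.70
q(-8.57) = -348.08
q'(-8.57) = 83.70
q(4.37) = -102.22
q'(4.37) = -45.70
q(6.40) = -215.60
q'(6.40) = -66.00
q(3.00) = -49.00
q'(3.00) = -32.00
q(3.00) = -49.00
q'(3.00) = -32.00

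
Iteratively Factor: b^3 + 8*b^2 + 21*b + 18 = (b + 2)*(b^2 + 6*b + 9) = (b + 2)*(b + 3)*(b + 3)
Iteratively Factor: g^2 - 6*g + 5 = (g - 5)*(g - 1)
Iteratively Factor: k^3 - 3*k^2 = (k - 3)*(k^2) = k*(k - 3)*(k)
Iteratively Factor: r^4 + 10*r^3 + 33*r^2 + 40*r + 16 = (r + 1)*(r^3 + 9*r^2 + 24*r + 16) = (r + 1)^2*(r^2 + 8*r + 16) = (r + 1)^2*(r + 4)*(r + 4)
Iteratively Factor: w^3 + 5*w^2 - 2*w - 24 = (w + 4)*(w^2 + w - 6) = (w + 3)*(w + 4)*(w - 2)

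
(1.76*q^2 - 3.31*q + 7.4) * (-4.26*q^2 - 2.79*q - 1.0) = -7.4976*q^4 + 9.1902*q^3 - 24.0491*q^2 - 17.336*q - 7.4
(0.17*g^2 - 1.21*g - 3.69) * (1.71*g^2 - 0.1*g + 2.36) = 0.2907*g^4 - 2.0861*g^3 - 5.7877*g^2 - 2.4866*g - 8.7084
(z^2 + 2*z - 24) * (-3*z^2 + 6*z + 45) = -3*z^4 + 129*z^2 - 54*z - 1080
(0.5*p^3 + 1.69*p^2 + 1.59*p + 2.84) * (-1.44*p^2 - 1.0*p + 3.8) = -0.72*p^5 - 2.9336*p^4 - 2.0796*p^3 + 0.7424*p^2 + 3.202*p + 10.792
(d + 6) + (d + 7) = 2*d + 13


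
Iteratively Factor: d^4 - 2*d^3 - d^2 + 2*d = (d - 1)*(d^3 - d^2 - 2*d) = (d - 1)*(d + 1)*(d^2 - 2*d) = (d - 2)*(d - 1)*(d + 1)*(d)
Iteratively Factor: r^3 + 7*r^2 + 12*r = (r + 3)*(r^2 + 4*r) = r*(r + 3)*(r + 4)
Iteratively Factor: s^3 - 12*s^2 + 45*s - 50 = (s - 5)*(s^2 - 7*s + 10) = (s - 5)^2*(s - 2)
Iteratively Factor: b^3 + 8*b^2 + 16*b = (b + 4)*(b^2 + 4*b) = b*(b + 4)*(b + 4)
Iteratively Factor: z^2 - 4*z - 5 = (z - 5)*(z + 1)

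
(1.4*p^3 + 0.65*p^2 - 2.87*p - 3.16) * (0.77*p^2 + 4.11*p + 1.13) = 1.078*p^5 + 6.2545*p^4 + 2.0436*p^3 - 13.4944*p^2 - 16.2307*p - 3.5708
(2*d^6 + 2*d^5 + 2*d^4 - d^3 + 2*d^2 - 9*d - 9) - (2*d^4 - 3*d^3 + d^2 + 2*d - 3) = 2*d^6 + 2*d^5 + 2*d^3 + d^2 - 11*d - 6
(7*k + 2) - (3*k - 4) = 4*k + 6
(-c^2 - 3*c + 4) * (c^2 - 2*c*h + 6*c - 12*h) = -c^4 + 2*c^3*h - 9*c^3 + 18*c^2*h - 14*c^2 + 28*c*h + 24*c - 48*h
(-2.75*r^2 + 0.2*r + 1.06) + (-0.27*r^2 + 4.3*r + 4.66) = -3.02*r^2 + 4.5*r + 5.72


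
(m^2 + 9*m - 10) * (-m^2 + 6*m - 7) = -m^4 - 3*m^3 + 57*m^2 - 123*m + 70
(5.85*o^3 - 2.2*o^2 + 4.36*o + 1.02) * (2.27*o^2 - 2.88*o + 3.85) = 13.2795*o^5 - 21.842*o^4 + 38.7557*o^3 - 18.7114*o^2 + 13.8484*o + 3.927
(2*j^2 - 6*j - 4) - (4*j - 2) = 2*j^2 - 10*j - 2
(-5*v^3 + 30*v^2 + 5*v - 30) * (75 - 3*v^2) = 15*v^5 - 90*v^4 - 390*v^3 + 2340*v^2 + 375*v - 2250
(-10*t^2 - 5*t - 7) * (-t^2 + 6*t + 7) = 10*t^4 - 55*t^3 - 93*t^2 - 77*t - 49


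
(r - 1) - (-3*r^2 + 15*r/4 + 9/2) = 3*r^2 - 11*r/4 - 11/2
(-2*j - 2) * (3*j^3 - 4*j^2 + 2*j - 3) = -6*j^4 + 2*j^3 + 4*j^2 + 2*j + 6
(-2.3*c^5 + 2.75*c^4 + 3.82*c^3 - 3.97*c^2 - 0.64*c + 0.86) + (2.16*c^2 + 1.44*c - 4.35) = -2.3*c^5 + 2.75*c^4 + 3.82*c^3 - 1.81*c^2 + 0.8*c - 3.49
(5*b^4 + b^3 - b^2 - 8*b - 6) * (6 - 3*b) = -15*b^5 + 27*b^4 + 9*b^3 + 18*b^2 - 30*b - 36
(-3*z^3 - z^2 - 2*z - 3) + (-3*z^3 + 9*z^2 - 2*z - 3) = -6*z^3 + 8*z^2 - 4*z - 6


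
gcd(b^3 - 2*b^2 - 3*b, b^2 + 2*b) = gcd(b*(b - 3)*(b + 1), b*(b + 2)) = b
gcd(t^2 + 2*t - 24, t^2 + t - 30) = t + 6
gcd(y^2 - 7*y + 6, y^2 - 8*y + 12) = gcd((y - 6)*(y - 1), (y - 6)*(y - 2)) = y - 6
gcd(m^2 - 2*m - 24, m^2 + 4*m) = m + 4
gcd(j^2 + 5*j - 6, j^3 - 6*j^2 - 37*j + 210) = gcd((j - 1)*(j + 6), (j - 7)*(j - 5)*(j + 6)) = j + 6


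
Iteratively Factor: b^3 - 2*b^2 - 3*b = (b + 1)*(b^2 - 3*b) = (b - 3)*(b + 1)*(b)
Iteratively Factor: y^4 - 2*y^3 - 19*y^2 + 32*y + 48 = (y - 4)*(y^3 + 2*y^2 - 11*y - 12) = (y - 4)*(y + 4)*(y^2 - 2*y - 3) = (y - 4)*(y + 1)*(y + 4)*(y - 3)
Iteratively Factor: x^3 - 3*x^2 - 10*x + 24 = (x + 3)*(x^2 - 6*x + 8) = (x - 2)*(x + 3)*(x - 4)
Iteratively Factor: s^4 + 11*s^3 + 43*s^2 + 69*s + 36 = (s + 3)*(s^3 + 8*s^2 + 19*s + 12) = (s + 3)*(s + 4)*(s^2 + 4*s + 3) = (s + 1)*(s + 3)*(s + 4)*(s + 3)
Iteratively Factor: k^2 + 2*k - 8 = (k - 2)*(k + 4)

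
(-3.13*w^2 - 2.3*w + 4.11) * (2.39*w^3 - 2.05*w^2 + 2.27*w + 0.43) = -7.4807*w^5 + 0.919499999999999*w^4 + 7.4328*w^3 - 14.9924*w^2 + 8.3407*w + 1.7673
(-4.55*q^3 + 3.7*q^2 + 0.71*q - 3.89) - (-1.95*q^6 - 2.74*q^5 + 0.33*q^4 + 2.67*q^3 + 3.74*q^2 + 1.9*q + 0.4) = 1.95*q^6 + 2.74*q^5 - 0.33*q^4 - 7.22*q^3 - 0.04*q^2 - 1.19*q - 4.29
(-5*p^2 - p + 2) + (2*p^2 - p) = -3*p^2 - 2*p + 2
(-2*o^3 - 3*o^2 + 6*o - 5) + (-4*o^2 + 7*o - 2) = -2*o^3 - 7*o^2 + 13*o - 7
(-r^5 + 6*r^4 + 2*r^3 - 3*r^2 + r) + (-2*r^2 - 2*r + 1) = -r^5 + 6*r^4 + 2*r^3 - 5*r^2 - r + 1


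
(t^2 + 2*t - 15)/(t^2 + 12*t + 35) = (t - 3)/(t + 7)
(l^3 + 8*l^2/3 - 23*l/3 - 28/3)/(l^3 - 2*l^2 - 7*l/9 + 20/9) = 3*(3*l^2 + 5*l - 28)/(9*l^2 - 27*l + 20)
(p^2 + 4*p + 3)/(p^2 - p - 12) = (p + 1)/(p - 4)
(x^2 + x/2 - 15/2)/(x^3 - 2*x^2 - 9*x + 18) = (x - 5/2)/(x^2 - 5*x + 6)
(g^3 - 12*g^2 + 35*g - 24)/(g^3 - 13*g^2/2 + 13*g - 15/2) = 2*(g - 8)/(2*g - 5)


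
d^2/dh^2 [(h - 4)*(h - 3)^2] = 6*h - 20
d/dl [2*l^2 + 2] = 4*l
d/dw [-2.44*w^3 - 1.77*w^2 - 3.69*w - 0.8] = -7.32*w^2 - 3.54*w - 3.69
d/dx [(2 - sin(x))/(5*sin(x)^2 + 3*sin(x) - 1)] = 5*(sin(x)^2 - 4*sin(x) - 1)*cos(x)/(5*sin(x)^2 + 3*sin(x) - 1)^2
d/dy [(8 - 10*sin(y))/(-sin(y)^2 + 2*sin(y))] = 2*(-5*cos(y) + 8/tan(y) - 8*cos(y)/sin(y)^2)/(sin(y) - 2)^2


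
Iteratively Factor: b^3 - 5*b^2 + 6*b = (b)*(b^2 - 5*b + 6) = b*(b - 3)*(b - 2)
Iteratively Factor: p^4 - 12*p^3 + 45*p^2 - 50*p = (p)*(p^3 - 12*p^2 + 45*p - 50) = p*(p - 2)*(p^2 - 10*p + 25) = p*(p - 5)*(p - 2)*(p - 5)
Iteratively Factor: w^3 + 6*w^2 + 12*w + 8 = (w + 2)*(w^2 + 4*w + 4) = (w + 2)^2*(w + 2)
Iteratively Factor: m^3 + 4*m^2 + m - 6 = (m - 1)*(m^2 + 5*m + 6) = (m - 1)*(m + 3)*(m + 2)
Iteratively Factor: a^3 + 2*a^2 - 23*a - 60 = (a + 3)*(a^2 - a - 20) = (a - 5)*(a + 3)*(a + 4)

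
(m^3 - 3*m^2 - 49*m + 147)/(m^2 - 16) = (m^3 - 3*m^2 - 49*m + 147)/(m^2 - 16)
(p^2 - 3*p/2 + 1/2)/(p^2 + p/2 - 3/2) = (2*p - 1)/(2*p + 3)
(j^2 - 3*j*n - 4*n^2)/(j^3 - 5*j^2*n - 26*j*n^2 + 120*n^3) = (j + n)/(j^2 - j*n - 30*n^2)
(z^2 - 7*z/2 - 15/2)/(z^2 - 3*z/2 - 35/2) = (2*z + 3)/(2*z + 7)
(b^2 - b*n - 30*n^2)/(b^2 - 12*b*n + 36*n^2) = (b + 5*n)/(b - 6*n)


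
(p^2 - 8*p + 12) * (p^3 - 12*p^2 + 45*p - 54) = p^5 - 20*p^4 + 153*p^3 - 558*p^2 + 972*p - 648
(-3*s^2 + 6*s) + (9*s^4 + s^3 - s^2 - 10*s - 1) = 9*s^4 + s^3 - 4*s^2 - 4*s - 1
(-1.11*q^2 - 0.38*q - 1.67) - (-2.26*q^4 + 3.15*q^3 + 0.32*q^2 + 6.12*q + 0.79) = 2.26*q^4 - 3.15*q^3 - 1.43*q^2 - 6.5*q - 2.46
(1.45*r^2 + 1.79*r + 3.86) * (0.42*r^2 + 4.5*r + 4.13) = 0.609*r^4 + 7.2768*r^3 + 15.6647*r^2 + 24.7627*r + 15.9418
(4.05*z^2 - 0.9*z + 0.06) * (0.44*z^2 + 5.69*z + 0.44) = 1.782*z^4 + 22.6485*z^3 - 3.3126*z^2 - 0.0546*z + 0.0264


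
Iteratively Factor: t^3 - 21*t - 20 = (t + 4)*(t^2 - 4*t - 5) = (t + 1)*(t + 4)*(t - 5)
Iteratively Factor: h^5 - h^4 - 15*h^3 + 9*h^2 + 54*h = (h - 3)*(h^4 + 2*h^3 - 9*h^2 - 18*h) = (h - 3)*(h + 3)*(h^3 - h^2 - 6*h) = (h - 3)*(h + 2)*(h + 3)*(h^2 - 3*h) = h*(h - 3)*(h + 2)*(h + 3)*(h - 3)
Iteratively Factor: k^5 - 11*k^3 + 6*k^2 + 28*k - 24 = (k - 2)*(k^4 + 2*k^3 - 7*k^2 - 8*k + 12) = (k - 2)*(k - 1)*(k^3 + 3*k^2 - 4*k - 12) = (k - 2)^2*(k - 1)*(k^2 + 5*k + 6) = (k - 2)^2*(k - 1)*(k + 2)*(k + 3)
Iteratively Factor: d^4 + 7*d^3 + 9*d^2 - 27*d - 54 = (d - 2)*(d^3 + 9*d^2 + 27*d + 27) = (d - 2)*(d + 3)*(d^2 + 6*d + 9) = (d - 2)*(d + 3)^2*(d + 3)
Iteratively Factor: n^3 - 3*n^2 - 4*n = (n + 1)*(n^2 - 4*n) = n*(n + 1)*(n - 4)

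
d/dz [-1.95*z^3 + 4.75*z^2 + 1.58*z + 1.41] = -5.85*z^2 + 9.5*z + 1.58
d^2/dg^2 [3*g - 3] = 0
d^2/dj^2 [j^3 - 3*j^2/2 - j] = 6*j - 3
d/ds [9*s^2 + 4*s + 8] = 18*s + 4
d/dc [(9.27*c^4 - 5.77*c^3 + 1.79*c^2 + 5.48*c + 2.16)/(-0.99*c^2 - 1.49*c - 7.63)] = (-18.3546*c^5 - 35.7246*c^4 - 265.7258*c^3 + 134.8334*c^2 - 23.0386*c - 38.594)/(0.9801*c^4 + 2.9502*c^3 + 17.3275*c^2 + 22.7374*c + 58.2169)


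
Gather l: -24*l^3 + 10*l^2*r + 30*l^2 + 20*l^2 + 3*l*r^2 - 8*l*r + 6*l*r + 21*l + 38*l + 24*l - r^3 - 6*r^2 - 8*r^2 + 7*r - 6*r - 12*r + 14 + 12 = -24*l^3 + l^2*(10*r + 50) + l*(3*r^2 - 2*r + 83) - r^3 - 14*r^2 - 11*r + 26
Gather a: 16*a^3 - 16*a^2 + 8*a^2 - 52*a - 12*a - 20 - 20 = 16*a^3 - 8*a^2 - 64*a - 40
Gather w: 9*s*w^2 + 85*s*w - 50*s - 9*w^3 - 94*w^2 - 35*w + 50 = -50*s - 9*w^3 + w^2*(9*s - 94) + w*(85*s - 35) + 50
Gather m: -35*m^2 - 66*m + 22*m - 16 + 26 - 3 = -35*m^2 - 44*m + 7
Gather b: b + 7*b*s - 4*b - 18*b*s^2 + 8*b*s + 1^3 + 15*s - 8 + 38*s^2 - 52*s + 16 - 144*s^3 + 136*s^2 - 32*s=b*(-18*s^2 + 15*s - 3) - 144*s^3 + 174*s^2 - 69*s + 9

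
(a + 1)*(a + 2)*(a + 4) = a^3 + 7*a^2 + 14*a + 8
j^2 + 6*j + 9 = (j + 3)^2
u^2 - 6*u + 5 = (u - 5)*(u - 1)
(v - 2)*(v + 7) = v^2 + 5*v - 14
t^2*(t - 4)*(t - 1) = t^4 - 5*t^3 + 4*t^2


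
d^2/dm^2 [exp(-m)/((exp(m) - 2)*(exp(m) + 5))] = (9*exp(4*m) + 33*exp(3*m) + 16*exp(2*m) - 90*exp(m) + 100)*exp(-m)/(exp(6*m) + 9*exp(5*m) - 3*exp(4*m) - 153*exp(3*m) + 30*exp(2*m) + 900*exp(m) - 1000)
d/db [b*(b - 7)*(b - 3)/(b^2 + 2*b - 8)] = (b^4 + 4*b^3 - 65*b^2 + 160*b - 168)/(b^4 + 4*b^3 - 12*b^2 - 32*b + 64)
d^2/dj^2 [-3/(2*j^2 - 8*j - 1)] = 12*(-2*j^2 + 8*j + 8*(j - 2)^2 + 1)/(-2*j^2 + 8*j + 1)^3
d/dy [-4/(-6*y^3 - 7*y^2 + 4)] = 8*y*(-9*y - 7)/(6*y^3 + 7*y^2 - 4)^2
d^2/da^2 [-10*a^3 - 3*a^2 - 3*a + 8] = -60*a - 6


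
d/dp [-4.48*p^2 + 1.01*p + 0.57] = 1.01 - 8.96*p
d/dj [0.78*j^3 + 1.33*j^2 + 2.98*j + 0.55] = 2.34*j^2 + 2.66*j + 2.98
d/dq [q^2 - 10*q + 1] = 2*q - 10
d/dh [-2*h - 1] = -2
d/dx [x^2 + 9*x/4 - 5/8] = 2*x + 9/4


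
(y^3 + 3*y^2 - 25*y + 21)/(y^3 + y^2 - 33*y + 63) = (y - 1)/(y - 3)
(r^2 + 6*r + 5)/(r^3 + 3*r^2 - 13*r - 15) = 1/(r - 3)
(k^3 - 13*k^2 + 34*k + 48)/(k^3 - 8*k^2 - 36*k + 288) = (k + 1)/(k + 6)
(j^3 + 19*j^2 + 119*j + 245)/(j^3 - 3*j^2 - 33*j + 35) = (j^2 + 14*j + 49)/(j^2 - 8*j + 7)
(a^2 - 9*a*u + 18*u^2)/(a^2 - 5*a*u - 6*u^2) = (a - 3*u)/(a + u)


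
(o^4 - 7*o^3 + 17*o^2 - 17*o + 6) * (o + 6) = o^5 - o^4 - 25*o^3 + 85*o^2 - 96*o + 36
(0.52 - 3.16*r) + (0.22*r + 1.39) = 1.91 - 2.94*r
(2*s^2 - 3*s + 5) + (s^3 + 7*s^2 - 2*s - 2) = s^3 + 9*s^2 - 5*s + 3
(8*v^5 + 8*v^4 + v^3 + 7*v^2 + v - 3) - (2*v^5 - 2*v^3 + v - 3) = 6*v^5 + 8*v^4 + 3*v^3 + 7*v^2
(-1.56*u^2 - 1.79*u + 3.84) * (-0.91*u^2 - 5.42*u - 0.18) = 1.4196*u^4 + 10.0841*u^3 + 6.4882*u^2 - 20.4906*u - 0.6912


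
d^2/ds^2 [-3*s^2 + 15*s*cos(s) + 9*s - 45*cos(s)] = -15*s*cos(s) - 30*sin(s) + 45*cos(s) - 6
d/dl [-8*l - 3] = -8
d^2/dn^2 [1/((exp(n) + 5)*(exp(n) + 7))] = 4*(exp(3*n) + 9*exp(2*n) + exp(n) - 105)*exp(n)/(exp(6*n) + 36*exp(5*n) + 537*exp(4*n) + 4248*exp(3*n) + 18795*exp(2*n) + 44100*exp(n) + 42875)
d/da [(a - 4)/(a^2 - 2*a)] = (-a^2 + 8*a - 8)/(a^2*(a^2 - 4*a + 4))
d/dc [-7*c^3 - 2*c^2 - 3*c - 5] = -21*c^2 - 4*c - 3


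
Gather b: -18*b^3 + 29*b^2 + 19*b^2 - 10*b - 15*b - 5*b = -18*b^3 + 48*b^2 - 30*b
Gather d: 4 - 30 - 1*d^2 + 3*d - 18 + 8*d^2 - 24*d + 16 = 7*d^2 - 21*d - 28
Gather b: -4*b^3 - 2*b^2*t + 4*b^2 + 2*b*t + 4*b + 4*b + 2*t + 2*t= -4*b^3 + b^2*(4 - 2*t) + b*(2*t + 8) + 4*t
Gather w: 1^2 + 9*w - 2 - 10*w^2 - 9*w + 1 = -10*w^2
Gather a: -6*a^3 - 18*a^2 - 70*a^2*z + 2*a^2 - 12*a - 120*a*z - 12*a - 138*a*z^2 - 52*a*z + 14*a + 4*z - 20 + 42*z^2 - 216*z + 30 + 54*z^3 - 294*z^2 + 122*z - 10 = -6*a^3 + a^2*(-70*z - 16) + a*(-138*z^2 - 172*z - 10) + 54*z^3 - 252*z^2 - 90*z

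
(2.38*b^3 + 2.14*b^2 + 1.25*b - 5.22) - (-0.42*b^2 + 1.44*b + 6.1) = 2.38*b^3 + 2.56*b^2 - 0.19*b - 11.32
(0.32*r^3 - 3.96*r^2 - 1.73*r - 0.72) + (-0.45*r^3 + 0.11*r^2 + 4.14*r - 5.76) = -0.13*r^3 - 3.85*r^2 + 2.41*r - 6.48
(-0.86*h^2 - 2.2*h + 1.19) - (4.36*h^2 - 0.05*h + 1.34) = -5.22*h^2 - 2.15*h - 0.15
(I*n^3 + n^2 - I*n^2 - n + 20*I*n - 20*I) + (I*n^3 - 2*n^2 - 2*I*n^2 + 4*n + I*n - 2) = 2*I*n^3 - n^2 - 3*I*n^2 + 3*n + 21*I*n - 2 - 20*I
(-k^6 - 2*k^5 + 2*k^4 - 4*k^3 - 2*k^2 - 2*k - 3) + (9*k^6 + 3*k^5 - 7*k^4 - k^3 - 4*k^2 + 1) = 8*k^6 + k^5 - 5*k^4 - 5*k^3 - 6*k^2 - 2*k - 2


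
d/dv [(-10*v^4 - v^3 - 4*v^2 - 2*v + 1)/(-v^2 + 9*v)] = (20*v^5 - 269*v^4 - 18*v^3 - 38*v^2 + 2*v - 9)/(v^2*(v^2 - 18*v + 81))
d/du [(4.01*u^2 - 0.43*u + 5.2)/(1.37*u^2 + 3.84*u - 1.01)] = (15.9875*u^2 - 22.3482*u - 19.5337)/(1.8769*u^4 + 10.5216*u^3 + 11.9782*u^2 - 7.7568*u + 1.0201)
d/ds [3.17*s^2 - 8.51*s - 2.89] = 6.34*s - 8.51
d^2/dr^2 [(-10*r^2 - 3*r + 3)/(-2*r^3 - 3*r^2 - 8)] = 2*(40*r^6 + 36*r^5 - 18*r^4 - 1237*r^3 - 1089*r^2 - 72*r + 712)/(8*r^9 + 36*r^8 + 54*r^7 + 123*r^6 + 288*r^5 + 216*r^4 + 384*r^3 + 576*r^2 + 512)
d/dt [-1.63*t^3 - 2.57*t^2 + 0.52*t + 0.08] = -4.89*t^2 - 5.14*t + 0.52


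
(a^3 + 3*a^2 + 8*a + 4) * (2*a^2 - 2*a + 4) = 2*a^5 + 4*a^4 + 14*a^3 + 4*a^2 + 24*a + 16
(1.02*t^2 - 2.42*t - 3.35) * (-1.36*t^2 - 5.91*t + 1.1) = -1.3872*t^4 - 2.737*t^3 + 19.9802*t^2 + 17.1365*t - 3.685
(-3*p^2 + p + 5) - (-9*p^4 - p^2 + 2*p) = 9*p^4 - 2*p^2 - p + 5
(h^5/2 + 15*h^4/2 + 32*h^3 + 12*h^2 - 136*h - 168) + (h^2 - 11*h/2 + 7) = h^5/2 + 15*h^4/2 + 32*h^3 + 13*h^2 - 283*h/2 - 161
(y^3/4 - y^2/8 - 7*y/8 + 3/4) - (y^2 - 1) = y^3/4 - 9*y^2/8 - 7*y/8 + 7/4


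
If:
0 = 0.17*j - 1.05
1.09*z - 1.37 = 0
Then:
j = 6.18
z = 1.26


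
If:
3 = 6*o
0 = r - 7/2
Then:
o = 1/2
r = 7/2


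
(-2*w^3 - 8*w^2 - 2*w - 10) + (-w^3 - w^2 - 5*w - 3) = -3*w^3 - 9*w^2 - 7*w - 13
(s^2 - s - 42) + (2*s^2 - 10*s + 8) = 3*s^2 - 11*s - 34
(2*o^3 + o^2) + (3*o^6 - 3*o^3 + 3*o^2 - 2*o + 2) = 3*o^6 - o^3 + 4*o^2 - 2*o + 2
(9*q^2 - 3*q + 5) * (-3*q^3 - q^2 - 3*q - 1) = -27*q^5 - 39*q^3 - 5*q^2 - 12*q - 5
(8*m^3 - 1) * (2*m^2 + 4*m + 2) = 16*m^5 + 32*m^4 + 16*m^3 - 2*m^2 - 4*m - 2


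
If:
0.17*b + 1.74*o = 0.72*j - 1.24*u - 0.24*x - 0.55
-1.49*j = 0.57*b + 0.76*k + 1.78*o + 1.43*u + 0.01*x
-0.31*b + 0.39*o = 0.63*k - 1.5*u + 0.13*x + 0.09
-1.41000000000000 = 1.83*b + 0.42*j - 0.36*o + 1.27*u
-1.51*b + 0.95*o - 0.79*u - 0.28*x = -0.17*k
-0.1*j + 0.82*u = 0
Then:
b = -1.19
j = 1.05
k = -0.41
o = -0.45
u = 0.13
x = 4.28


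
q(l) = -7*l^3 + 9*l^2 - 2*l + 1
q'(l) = -21*l^2 + 18*l - 2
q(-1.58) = 54.24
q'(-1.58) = -82.86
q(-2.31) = 139.93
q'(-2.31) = -155.64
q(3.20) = -142.62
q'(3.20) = -159.44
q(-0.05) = 1.12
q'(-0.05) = -2.95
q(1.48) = -4.94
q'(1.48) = -21.36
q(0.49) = 1.36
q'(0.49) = 1.78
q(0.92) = 1.33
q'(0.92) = -3.21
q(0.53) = 1.43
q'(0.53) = 1.64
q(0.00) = 1.00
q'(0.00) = -2.00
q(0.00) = 1.00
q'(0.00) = -2.00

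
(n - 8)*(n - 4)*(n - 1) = n^3 - 13*n^2 + 44*n - 32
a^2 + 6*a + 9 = (a + 3)^2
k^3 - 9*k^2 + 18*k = k*(k - 6)*(k - 3)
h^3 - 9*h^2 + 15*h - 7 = (h - 7)*(h - 1)^2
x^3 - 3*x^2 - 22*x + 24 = (x - 6)*(x - 1)*(x + 4)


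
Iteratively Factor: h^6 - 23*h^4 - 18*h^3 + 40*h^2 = (h - 5)*(h^5 + 5*h^4 + 2*h^3 - 8*h^2) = h*(h - 5)*(h^4 + 5*h^3 + 2*h^2 - 8*h) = h^2*(h - 5)*(h^3 + 5*h^2 + 2*h - 8) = h^2*(h - 5)*(h + 4)*(h^2 + h - 2) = h^2*(h - 5)*(h + 2)*(h + 4)*(h - 1)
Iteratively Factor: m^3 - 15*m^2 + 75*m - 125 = (m - 5)*(m^2 - 10*m + 25) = (m - 5)^2*(m - 5)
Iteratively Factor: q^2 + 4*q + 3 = (q + 3)*(q + 1)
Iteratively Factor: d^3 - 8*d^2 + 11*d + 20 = (d + 1)*(d^2 - 9*d + 20) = (d - 4)*(d + 1)*(d - 5)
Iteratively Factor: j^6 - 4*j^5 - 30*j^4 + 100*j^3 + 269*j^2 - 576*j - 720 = (j + 3)*(j^5 - 7*j^4 - 9*j^3 + 127*j^2 - 112*j - 240) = (j - 5)*(j + 3)*(j^4 - 2*j^3 - 19*j^2 + 32*j + 48) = (j - 5)*(j + 3)*(j + 4)*(j^3 - 6*j^2 + 5*j + 12) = (j - 5)*(j - 3)*(j + 3)*(j + 4)*(j^2 - 3*j - 4) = (j - 5)*(j - 3)*(j + 1)*(j + 3)*(j + 4)*(j - 4)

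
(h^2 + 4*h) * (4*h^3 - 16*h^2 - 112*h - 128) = 4*h^5 - 176*h^3 - 576*h^2 - 512*h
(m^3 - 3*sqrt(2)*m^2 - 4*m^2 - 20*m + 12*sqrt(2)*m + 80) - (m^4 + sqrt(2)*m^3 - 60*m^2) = -m^4 - sqrt(2)*m^3 + m^3 - 3*sqrt(2)*m^2 + 56*m^2 - 20*m + 12*sqrt(2)*m + 80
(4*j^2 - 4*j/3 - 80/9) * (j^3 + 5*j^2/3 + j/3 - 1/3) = 4*j^5 + 16*j^4/3 - 88*j^3/9 - 448*j^2/27 - 68*j/27 + 80/27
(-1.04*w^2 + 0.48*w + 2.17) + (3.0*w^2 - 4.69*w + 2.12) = 1.96*w^2 - 4.21*w + 4.29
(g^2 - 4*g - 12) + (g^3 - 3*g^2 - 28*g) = g^3 - 2*g^2 - 32*g - 12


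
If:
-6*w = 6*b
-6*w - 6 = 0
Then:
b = 1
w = -1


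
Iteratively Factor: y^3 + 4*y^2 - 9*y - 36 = (y - 3)*(y^2 + 7*y + 12) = (y - 3)*(y + 4)*(y + 3)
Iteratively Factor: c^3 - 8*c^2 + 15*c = (c - 5)*(c^2 - 3*c) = (c - 5)*(c - 3)*(c)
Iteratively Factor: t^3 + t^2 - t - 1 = (t + 1)*(t^2 - 1) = (t + 1)^2*(t - 1)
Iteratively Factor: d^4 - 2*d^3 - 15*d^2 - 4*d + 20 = (d - 1)*(d^3 - d^2 - 16*d - 20) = (d - 5)*(d - 1)*(d^2 + 4*d + 4) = (d - 5)*(d - 1)*(d + 2)*(d + 2)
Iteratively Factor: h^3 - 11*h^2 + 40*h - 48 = (h - 3)*(h^2 - 8*h + 16) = (h - 4)*(h - 3)*(h - 4)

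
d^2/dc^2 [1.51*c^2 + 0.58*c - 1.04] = 3.02000000000000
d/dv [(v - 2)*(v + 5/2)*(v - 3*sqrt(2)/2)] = 3*v^2 - 3*sqrt(2)*v + v - 5 - 3*sqrt(2)/4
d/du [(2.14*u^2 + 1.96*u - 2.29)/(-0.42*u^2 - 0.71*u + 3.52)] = (-0.6962*u^2 + 13.142*u + 5.2733)/(0.1764*u^4 + 0.5964*u^3 - 2.4527*u^2 - 4.9984*u + 12.3904)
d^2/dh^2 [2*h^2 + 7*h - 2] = 4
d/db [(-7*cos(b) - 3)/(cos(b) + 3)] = 18*sin(b)/(cos(b) + 3)^2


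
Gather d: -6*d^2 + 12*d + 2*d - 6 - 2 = -6*d^2 + 14*d - 8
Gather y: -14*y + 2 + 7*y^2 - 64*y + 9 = 7*y^2 - 78*y + 11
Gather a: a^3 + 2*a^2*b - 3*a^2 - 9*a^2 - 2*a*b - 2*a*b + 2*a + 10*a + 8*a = a^3 + a^2*(2*b - 12) + a*(20 - 4*b)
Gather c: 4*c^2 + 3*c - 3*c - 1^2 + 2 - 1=4*c^2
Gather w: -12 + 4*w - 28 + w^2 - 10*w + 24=w^2 - 6*w - 16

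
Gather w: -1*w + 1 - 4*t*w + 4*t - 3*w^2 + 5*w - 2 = 4*t - 3*w^2 + w*(4 - 4*t) - 1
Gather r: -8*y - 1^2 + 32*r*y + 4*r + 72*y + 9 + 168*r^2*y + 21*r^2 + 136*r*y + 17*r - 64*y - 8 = r^2*(168*y + 21) + r*(168*y + 21)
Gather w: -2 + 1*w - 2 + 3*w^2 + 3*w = 3*w^2 + 4*w - 4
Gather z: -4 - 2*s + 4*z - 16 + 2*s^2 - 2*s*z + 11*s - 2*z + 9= 2*s^2 + 9*s + z*(2 - 2*s) - 11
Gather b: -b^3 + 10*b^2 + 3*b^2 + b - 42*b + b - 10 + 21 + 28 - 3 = -b^3 + 13*b^2 - 40*b + 36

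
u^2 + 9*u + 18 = (u + 3)*(u + 6)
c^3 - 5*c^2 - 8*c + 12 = (c - 6)*(c - 1)*(c + 2)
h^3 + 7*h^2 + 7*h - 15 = (h - 1)*(h + 3)*(h + 5)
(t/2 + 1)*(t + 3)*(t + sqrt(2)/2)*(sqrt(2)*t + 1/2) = sqrt(2)*t^4/2 + 3*t^3/4 + 5*sqrt(2)*t^3/2 + 15*t^2/4 + 25*sqrt(2)*t^2/8 + 5*sqrt(2)*t/8 + 9*t/2 + 3*sqrt(2)/4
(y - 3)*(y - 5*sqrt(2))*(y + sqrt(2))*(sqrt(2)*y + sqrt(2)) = sqrt(2)*y^4 - 8*y^3 - 2*sqrt(2)*y^3 - 13*sqrt(2)*y^2 + 16*y^2 + 24*y + 20*sqrt(2)*y + 30*sqrt(2)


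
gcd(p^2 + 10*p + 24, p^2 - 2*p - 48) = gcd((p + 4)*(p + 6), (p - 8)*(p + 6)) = p + 6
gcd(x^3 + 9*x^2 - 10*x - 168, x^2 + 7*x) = x + 7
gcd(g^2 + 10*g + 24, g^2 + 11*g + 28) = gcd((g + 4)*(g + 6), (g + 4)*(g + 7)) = g + 4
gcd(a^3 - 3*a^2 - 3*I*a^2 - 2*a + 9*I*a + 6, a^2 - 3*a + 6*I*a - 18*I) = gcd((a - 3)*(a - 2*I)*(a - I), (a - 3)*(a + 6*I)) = a - 3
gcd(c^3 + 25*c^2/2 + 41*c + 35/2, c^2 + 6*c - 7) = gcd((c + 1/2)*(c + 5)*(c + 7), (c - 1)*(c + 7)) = c + 7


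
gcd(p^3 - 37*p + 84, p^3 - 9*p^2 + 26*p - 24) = p^2 - 7*p + 12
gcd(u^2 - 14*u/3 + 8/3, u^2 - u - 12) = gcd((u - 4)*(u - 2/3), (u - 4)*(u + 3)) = u - 4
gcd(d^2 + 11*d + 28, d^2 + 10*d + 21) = d + 7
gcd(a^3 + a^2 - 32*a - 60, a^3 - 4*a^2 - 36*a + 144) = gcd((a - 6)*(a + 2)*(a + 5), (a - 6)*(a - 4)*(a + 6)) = a - 6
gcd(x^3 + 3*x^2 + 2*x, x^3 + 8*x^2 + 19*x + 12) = x + 1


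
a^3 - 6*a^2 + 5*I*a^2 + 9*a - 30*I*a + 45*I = (a - 3)^2*(a + 5*I)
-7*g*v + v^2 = v*(-7*g + v)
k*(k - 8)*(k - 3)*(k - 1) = k^4 - 12*k^3 + 35*k^2 - 24*k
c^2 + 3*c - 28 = (c - 4)*(c + 7)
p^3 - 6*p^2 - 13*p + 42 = (p - 7)*(p - 2)*(p + 3)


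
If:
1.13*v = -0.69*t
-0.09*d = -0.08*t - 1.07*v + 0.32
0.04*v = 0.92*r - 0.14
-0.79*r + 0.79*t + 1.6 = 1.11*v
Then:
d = 2.78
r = 0.18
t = -0.99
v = 0.61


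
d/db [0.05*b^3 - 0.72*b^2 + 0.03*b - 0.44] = 0.15*b^2 - 1.44*b + 0.03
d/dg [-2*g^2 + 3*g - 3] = 3 - 4*g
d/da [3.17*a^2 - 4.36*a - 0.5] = 6.34*a - 4.36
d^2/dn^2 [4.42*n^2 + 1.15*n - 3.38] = 8.84000000000000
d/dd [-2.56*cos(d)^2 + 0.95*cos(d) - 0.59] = (5.12*cos(d) - 0.95)*sin(d)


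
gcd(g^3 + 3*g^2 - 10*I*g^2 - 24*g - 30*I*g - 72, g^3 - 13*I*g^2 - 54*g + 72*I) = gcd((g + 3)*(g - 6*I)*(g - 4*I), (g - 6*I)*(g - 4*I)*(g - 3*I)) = g^2 - 10*I*g - 24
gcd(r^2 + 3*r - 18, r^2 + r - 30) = r + 6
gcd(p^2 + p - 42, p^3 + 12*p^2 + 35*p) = p + 7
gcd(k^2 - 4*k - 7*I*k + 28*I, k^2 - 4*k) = k - 4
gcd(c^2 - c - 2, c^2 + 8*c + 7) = c + 1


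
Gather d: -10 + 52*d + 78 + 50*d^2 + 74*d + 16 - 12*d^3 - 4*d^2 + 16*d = -12*d^3 + 46*d^2 + 142*d + 84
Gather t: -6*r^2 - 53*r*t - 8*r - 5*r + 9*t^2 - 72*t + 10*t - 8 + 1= -6*r^2 - 13*r + 9*t^2 + t*(-53*r - 62) - 7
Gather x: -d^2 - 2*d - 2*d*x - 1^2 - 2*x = -d^2 - 2*d + x*(-2*d - 2) - 1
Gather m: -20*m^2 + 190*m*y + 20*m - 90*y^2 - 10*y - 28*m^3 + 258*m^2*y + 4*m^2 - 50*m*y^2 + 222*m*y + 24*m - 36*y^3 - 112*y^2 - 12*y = -28*m^3 + m^2*(258*y - 16) + m*(-50*y^2 + 412*y + 44) - 36*y^3 - 202*y^2 - 22*y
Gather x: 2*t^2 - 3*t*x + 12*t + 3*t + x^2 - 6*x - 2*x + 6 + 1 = 2*t^2 + 15*t + x^2 + x*(-3*t - 8) + 7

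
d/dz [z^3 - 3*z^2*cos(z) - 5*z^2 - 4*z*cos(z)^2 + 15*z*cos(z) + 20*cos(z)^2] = 3*z^2*sin(z) + 3*z^2 - 15*z*sin(z) + 4*z*sin(2*z) - 6*z*cos(z) - 10*z - 20*sin(2*z) - 4*cos(z)^2 + 15*cos(z)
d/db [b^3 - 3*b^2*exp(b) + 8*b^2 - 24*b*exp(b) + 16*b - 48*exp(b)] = -3*b^2*exp(b) + 3*b^2 - 30*b*exp(b) + 16*b - 72*exp(b) + 16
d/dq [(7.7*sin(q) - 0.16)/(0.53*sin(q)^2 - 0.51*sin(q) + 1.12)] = (-4.081*sin(q)^2 + 0.1696*sin(q) + 8.5424)*cos(q)/(0.2809*sin(q)^4 - 0.5406*sin(q)^3 + 1.4473*sin(q)^2 - 1.1424*sin(q) + 1.2544)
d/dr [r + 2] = 1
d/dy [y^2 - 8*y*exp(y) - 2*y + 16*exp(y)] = -8*y*exp(y) + 2*y + 8*exp(y) - 2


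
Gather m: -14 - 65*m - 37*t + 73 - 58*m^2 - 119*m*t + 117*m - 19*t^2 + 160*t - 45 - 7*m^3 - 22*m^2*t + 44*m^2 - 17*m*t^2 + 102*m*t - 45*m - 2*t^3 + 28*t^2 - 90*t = -7*m^3 + m^2*(-22*t - 14) + m*(-17*t^2 - 17*t + 7) - 2*t^3 + 9*t^2 + 33*t + 14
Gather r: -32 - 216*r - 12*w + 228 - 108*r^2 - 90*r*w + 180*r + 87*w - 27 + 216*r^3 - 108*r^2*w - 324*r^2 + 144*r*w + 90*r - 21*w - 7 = 216*r^3 + r^2*(-108*w - 432) + r*(54*w + 54) + 54*w + 162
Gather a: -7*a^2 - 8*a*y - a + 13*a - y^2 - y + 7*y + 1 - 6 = -7*a^2 + a*(12 - 8*y) - y^2 + 6*y - 5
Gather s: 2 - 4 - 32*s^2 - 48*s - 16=-32*s^2 - 48*s - 18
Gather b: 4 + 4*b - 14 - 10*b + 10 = -6*b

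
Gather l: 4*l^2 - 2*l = 4*l^2 - 2*l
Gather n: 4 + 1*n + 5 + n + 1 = 2*n + 10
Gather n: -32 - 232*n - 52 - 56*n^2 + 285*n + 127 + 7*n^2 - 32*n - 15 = -49*n^2 + 21*n + 28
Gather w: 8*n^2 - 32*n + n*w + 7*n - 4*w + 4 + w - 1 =8*n^2 - 25*n + w*(n - 3) + 3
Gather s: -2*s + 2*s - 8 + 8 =0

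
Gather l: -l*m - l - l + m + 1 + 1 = l*(-m - 2) + m + 2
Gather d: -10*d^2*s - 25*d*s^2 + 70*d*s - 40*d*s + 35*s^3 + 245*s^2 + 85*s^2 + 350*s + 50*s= -10*d^2*s + d*(-25*s^2 + 30*s) + 35*s^3 + 330*s^2 + 400*s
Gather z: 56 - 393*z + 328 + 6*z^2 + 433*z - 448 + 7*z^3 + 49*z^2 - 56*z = 7*z^3 + 55*z^2 - 16*z - 64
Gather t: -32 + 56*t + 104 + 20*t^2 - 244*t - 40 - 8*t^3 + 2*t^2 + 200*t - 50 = -8*t^3 + 22*t^2 + 12*t - 18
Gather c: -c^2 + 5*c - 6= -c^2 + 5*c - 6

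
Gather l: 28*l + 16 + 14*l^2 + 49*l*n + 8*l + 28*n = 14*l^2 + l*(49*n + 36) + 28*n + 16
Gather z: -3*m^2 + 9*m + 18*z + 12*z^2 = -3*m^2 + 9*m + 12*z^2 + 18*z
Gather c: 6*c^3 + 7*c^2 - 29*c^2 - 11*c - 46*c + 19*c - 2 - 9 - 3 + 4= 6*c^3 - 22*c^2 - 38*c - 10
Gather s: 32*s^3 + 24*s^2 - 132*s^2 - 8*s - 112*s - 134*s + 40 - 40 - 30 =32*s^3 - 108*s^2 - 254*s - 30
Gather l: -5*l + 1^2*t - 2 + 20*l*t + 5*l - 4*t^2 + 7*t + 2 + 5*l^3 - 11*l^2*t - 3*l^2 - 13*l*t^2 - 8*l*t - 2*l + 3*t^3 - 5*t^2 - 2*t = 5*l^3 + l^2*(-11*t - 3) + l*(-13*t^2 + 12*t - 2) + 3*t^3 - 9*t^2 + 6*t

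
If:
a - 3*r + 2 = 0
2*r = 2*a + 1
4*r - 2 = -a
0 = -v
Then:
No Solution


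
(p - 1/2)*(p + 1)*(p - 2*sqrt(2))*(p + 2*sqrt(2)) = p^4 + p^3/2 - 17*p^2/2 - 4*p + 4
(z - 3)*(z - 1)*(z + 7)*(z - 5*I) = z^4 + 3*z^3 - 5*I*z^3 - 25*z^2 - 15*I*z^2 + 21*z + 125*I*z - 105*I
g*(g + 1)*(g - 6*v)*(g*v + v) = g^4*v - 6*g^3*v^2 + 2*g^3*v - 12*g^2*v^2 + g^2*v - 6*g*v^2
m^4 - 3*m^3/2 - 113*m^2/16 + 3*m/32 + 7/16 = (m - 7/2)*(m - 1/4)*(m + 1/4)*(m + 2)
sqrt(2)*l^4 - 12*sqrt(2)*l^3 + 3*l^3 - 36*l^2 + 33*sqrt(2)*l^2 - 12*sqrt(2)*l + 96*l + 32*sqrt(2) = (l - 8)*(l - 4)*(l + sqrt(2))*(sqrt(2)*l + 1)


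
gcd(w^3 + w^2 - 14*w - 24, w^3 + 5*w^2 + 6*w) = w^2 + 5*w + 6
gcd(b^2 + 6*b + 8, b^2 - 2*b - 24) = b + 4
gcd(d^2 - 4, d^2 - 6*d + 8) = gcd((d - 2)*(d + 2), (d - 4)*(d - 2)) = d - 2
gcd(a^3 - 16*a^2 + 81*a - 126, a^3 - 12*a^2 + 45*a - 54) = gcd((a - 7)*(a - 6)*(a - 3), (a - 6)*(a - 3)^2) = a^2 - 9*a + 18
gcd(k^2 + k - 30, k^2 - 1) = 1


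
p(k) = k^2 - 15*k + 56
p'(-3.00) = -21.00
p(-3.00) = 110.00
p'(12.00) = 9.00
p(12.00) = 20.00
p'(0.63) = -13.74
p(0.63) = 46.95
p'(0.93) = -13.14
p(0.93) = 42.91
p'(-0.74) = -16.48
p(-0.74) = 67.65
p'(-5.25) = -25.50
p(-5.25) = 162.31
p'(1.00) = -13.00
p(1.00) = 42.00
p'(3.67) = -7.66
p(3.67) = 14.42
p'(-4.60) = -24.20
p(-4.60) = 146.16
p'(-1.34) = -17.68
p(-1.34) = 77.90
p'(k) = 2*k - 15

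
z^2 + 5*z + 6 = (z + 2)*(z + 3)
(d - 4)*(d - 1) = d^2 - 5*d + 4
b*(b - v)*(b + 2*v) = b^3 + b^2*v - 2*b*v^2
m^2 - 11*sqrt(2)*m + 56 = (m - 7*sqrt(2))*(m - 4*sqrt(2))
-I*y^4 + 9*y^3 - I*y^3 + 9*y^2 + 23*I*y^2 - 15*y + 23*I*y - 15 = (y + I)*(y + 3*I)*(y + 5*I)*(-I*y - I)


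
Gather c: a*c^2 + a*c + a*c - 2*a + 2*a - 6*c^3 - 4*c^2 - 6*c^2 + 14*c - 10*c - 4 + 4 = -6*c^3 + c^2*(a - 10) + c*(2*a + 4)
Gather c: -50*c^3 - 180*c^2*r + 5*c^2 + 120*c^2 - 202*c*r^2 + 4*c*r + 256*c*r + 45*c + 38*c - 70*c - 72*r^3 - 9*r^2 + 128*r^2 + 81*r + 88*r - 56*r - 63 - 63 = -50*c^3 + c^2*(125 - 180*r) + c*(-202*r^2 + 260*r + 13) - 72*r^3 + 119*r^2 + 113*r - 126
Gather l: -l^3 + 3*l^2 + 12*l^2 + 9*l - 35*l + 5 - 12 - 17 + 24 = -l^3 + 15*l^2 - 26*l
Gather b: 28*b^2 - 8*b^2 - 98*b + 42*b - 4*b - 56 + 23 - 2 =20*b^2 - 60*b - 35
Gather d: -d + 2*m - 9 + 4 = -d + 2*m - 5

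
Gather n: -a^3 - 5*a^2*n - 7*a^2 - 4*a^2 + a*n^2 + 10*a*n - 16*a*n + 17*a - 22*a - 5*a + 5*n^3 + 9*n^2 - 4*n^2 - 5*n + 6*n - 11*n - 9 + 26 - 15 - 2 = -a^3 - 11*a^2 - 10*a + 5*n^3 + n^2*(a + 5) + n*(-5*a^2 - 6*a - 10)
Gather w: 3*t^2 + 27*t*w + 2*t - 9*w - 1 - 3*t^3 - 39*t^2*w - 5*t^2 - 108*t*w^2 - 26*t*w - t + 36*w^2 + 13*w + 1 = -3*t^3 - 2*t^2 + t + w^2*(36 - 108*t) + w*(-39*t^2 + t + 4)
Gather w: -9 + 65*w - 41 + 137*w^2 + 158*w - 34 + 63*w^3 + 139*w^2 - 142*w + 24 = 63*w^3 + 276*w^2 + 81*w - 60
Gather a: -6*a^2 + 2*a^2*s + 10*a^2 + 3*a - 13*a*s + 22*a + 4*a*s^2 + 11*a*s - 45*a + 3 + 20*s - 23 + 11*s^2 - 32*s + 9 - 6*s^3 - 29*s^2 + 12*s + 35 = a^2*(2*s + 4) + a*(4*s^2 - 2*s - 20) - 6*s^3 - 18*s^2 + 24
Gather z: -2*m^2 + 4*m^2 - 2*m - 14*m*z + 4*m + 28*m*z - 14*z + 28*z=2*m^2 + 2*m + z*(14*m + 14)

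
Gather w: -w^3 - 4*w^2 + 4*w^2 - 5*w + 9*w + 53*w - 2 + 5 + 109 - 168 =-w^3 + 57*w - 56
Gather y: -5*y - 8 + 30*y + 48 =25*y + 40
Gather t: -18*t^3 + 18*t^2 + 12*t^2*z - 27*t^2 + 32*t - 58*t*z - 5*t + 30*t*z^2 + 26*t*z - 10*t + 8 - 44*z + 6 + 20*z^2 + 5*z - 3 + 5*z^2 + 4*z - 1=-18*t^3 + t^2*(12*z - 9) + t*(30*z^2 - 32*z + 17) + 25*z^2 - 35*z + 10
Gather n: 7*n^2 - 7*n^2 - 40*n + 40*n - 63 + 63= 0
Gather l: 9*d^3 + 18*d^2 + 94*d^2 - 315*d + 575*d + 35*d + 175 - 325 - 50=9*d^3 + 112*d^2 + 295*d - 200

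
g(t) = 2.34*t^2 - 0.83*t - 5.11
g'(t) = 4.68*t - 0.83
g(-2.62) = 13.13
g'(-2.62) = -13.09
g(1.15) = -2.97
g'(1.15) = 4.55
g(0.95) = -3.79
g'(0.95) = 3.62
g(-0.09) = -5.02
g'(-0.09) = -1.25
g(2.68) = 9.47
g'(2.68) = 11.71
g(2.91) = 12.29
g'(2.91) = 12.79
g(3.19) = 16.05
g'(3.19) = 14.10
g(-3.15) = 20.72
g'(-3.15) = -15.57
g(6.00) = 74.15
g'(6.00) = 27.25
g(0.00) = -5.11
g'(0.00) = -0.83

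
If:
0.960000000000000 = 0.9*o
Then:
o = 1.07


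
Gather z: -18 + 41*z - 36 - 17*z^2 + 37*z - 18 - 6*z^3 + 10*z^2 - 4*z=-6*z^3 - 7*z^2 + 74*z - 72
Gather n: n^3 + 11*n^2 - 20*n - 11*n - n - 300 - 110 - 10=n^3 + 11*n^2 - 32*n - 420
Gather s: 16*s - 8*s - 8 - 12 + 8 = 8*s - 12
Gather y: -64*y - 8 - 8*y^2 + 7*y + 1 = -8*y^2 - 57*y - 7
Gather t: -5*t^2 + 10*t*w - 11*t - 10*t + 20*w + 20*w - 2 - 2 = -5*t^2 + t*(10*w - 21) + 40*w - 4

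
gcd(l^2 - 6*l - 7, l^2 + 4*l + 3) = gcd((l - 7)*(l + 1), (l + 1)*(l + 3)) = l + 1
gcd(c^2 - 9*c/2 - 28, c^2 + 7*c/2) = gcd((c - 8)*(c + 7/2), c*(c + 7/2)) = c + 7/2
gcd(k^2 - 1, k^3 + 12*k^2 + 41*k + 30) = k + 1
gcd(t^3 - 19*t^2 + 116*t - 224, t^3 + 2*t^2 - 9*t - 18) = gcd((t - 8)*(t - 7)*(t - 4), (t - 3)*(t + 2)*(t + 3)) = 1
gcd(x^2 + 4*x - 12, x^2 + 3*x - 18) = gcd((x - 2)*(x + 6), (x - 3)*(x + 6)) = x + 6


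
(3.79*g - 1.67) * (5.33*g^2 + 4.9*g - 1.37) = 20.2007*g^3 + 9.6699*g^2 - 13.3753*g + 2.2879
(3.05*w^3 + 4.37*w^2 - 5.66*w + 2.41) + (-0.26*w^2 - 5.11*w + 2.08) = 3.05*w^3 + 4.11*w^2 - 10.77*w + 4.49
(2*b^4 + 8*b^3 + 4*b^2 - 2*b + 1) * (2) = 4*b^4 + 16*b^3 + 8*b^2 - 4*b + 2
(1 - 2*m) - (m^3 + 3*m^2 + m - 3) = -m^3 - 3*m^2 - 3*m + 4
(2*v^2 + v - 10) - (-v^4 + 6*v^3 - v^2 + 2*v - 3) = v^4 - 6*v^3 + 3*v^2 - v - 7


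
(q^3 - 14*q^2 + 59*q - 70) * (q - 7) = q^4 - 21*q^3 + 157*q^2 - 483*q + 490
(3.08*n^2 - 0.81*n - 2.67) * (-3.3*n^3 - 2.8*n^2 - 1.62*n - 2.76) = -10.164*n^5 - 5.951*n^4 + 6.0894*n^3 + 0.287399999999999*n^2 + 6.561*n + 7.3692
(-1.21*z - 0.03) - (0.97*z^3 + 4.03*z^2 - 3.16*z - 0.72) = -0.97*z^3 - 4.03*z^2 + 1.95*z + 0.69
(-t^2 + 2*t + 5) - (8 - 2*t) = -t^2 + 4*t - 3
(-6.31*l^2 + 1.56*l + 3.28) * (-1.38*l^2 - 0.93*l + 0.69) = 8.7078*l^4 + 3.7155*l^3 - 10.3311*l^2 - 1.974*l + 2.2632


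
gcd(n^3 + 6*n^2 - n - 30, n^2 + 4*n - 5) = n + 5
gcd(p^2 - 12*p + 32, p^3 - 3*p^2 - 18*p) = 1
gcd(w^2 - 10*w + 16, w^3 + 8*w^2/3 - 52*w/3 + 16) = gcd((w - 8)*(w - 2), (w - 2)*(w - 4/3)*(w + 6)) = w - 2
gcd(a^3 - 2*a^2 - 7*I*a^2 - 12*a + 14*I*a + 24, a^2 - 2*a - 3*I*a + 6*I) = a^2 + a*(-2 - 3*I) + 6*I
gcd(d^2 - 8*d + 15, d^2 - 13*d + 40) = d - 5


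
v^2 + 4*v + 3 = (v + 1)*(v + 3)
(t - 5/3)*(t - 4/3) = t^2 - 3*t + 20/9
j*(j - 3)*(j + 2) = j^3 - j^2 - 6*j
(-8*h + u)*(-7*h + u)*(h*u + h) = 56*h^3*u + 56*h^3 - 15*h^2*u^2 - 15*h^2*u + h*u^3 + h*u^2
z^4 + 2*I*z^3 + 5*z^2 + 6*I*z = z*(z - 2*I)*(z + I)*(z + 3*I)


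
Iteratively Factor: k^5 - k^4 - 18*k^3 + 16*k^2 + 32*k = (k + 4)*(k^4 - 5*k^3 + 2*k^2 + 8*k) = (k + 1)*(k + 4)*(k^3 - 6*k^2 + 8*k) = (k - 4)*(k + 1)*(k + 4)*(k^2 - 2*k) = k*(k - 4)*(k + 1)*(k + 4)*(k - 2)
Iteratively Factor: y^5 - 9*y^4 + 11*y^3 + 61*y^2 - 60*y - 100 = (y - 5)*(y^4 - 4*y^3 - 9*y^2 + 16*y + 20) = (y - 5)^2*(y^3 + y^2 - 4*y - 4) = (y - 5)^2*(y - 2)*(y^2 + 3*y + 2) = (y - 5)^2*(y - 2)*(y + 1)*(y + 2)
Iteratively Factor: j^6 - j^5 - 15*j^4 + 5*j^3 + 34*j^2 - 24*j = (j - 1)*(j^5 - 15*j^3 - 10*j^2 + 24*j) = (j - 1)*(j + 3)*(j^4 - 3*j^3 - 6*j^2 + 8*j) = (j - 1)^2*(j + 3)*(j^3 - 2*j^2 - 8*j) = (j - 4)*(j - 1)^2*(j + 3)*(j^2 + 2*j) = (j - 4)*(j - 1)^2*(j + 2)*(j + 3)*(j)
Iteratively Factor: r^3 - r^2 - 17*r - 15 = (r + 3)*(r^2 - 4*r - 5) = (r + 1)*(r + 3)*(r - 5)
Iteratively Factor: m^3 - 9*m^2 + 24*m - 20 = (m - 5)*(m^2 - 4*m + 4) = (m - 5)*(m - 2)*(m - 2)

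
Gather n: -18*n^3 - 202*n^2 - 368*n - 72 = -18*n^3 - 202*n^2 - 368*n - 72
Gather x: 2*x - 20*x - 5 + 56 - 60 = -18*x - 9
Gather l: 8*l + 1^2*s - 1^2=8*l + s - 1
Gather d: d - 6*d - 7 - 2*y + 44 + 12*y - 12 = -5*d + 10*y + 25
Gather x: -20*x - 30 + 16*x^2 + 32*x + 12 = 16*x^2 + 12*x - 18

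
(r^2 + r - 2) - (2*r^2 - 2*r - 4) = -r^2 + 3*r + 2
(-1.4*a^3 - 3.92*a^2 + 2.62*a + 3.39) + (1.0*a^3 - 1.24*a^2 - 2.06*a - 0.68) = -0.4*a^3 - 5.16*a^2 + 0.56*a + 2.71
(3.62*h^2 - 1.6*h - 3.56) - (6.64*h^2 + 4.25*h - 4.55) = -3.02*h^2 - 5.85*h + 0.99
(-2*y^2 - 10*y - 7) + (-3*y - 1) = -2*y^2 - 13*y - 8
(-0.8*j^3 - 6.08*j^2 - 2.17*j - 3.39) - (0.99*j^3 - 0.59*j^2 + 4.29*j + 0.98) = -1.79*j^3 - 5.49*j^2 - 6.46*j - 4.37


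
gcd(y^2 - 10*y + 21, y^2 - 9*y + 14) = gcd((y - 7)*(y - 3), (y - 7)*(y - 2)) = y - 7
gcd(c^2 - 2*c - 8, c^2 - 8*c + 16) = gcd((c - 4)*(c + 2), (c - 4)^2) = c - 4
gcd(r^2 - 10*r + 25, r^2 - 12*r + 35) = r - 5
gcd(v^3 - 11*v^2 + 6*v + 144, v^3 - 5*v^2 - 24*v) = v^2 - 5*v - 24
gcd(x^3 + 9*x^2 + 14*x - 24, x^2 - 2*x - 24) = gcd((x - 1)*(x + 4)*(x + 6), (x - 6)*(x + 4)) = x + 4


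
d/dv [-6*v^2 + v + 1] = 1 - 12*v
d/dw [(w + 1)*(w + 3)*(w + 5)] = 3*w^2 + 18*w + 23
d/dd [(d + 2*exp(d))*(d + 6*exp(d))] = 8*d*exp(d) + 2*d + 24*exp(2*d) + 8*exp(d)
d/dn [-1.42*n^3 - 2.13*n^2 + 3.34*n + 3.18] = -4.26*n^2 - 4.26*n + 3.34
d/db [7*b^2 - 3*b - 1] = 14*b - 3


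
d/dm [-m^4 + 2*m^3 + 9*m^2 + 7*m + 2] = -4*m^3 + 6*m^2 + 18*m + 7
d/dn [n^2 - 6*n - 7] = 2*n - 6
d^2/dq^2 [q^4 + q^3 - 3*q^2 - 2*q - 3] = 12*q^2 + 6*q - 6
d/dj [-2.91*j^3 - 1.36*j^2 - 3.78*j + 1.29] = -8.73*j^2 - 2.72*j - 3.78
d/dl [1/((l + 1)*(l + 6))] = (-2*l - 7)/(l^4 + 14*l^3 + 61*l^2 + 84*l + 36)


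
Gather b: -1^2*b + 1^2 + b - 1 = 0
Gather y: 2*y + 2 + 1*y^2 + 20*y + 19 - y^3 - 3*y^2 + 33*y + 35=-y^3 - 2*y^2 + 55*y + 56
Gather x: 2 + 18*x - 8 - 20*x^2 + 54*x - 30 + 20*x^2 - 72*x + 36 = 0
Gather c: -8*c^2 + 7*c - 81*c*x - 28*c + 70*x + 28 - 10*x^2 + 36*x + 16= -8*c^2 + c*(-81*x - 21) - 10*x^2 + 106*x + 44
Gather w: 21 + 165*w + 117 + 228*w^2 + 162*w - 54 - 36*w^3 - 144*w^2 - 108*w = -36*w^3 + 84*w^2 + 219*w + 84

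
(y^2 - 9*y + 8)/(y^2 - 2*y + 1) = (y - 8)/(y - 1)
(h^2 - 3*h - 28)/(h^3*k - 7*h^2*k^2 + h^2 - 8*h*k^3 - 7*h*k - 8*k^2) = (-h^2 + 3*h + 28)/(-h^3*k + 7*h^2*k^2 - h^2 + 8*h*k^3 + 7*h*k + 8*k^2)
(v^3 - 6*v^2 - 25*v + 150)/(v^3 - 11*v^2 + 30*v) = (v + 5)/v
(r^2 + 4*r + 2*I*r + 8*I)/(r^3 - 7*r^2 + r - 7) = (r^2 + 2*r*(2 + I) + 8*I)/(r^3 - 7*r^2 + r - 7)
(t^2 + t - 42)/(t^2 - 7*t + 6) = (t + 7)/(t - 1)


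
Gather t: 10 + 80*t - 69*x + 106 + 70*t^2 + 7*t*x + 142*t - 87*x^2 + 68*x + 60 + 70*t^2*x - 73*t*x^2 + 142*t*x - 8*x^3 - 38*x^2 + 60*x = t^2*(70*x + 70) + t*(-73*x^2 + 149*x + 222) - 8*x^3 - 125*x^2 + 59*x + 176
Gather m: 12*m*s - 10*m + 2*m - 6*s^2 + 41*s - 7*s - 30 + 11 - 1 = m*(12*s - 8) - 6*s^2 + 34*s - 20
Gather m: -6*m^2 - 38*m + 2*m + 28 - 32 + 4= -6*m^2 - 36*m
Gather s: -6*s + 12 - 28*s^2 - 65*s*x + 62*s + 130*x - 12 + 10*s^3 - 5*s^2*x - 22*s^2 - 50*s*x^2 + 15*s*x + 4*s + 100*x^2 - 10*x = 10*s^3 + s^2*(-5*x - 50) + s*(-50*x^2 - 50*x + 60) + 100*x^2 + 120*x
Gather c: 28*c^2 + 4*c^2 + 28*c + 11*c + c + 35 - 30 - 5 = 32*c^2 + 40*c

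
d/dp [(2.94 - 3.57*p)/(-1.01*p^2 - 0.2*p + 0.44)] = (-3.6057*p^2 + 5.9388*p - 0.9828)/(1.0201*p^4 + 0.404*p^3 - 0.8488*p^2 - 0.176*p + 0.1936)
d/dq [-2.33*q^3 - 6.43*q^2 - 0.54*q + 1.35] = -6.99*q^2 - 12.86*q - 0.54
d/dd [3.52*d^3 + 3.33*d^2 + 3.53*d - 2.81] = 10.56*d^2 + 6.66*d + 3.53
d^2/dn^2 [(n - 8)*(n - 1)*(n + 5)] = 6*n - 8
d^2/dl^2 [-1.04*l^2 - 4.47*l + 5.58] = -2.08000000000000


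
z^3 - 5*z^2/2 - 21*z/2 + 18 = (z - 4)*(z - 3/2)*(z + 3)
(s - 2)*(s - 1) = s^2 - 3*s + 2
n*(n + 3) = n^2 + 3*n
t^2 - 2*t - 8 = (t - 4)*(t + 2)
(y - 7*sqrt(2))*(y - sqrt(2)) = y^2 - 8*sqrt(2)*y + 14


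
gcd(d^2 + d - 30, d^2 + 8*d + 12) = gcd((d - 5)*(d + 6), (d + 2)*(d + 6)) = d + 6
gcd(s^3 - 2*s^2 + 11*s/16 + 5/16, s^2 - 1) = s - 1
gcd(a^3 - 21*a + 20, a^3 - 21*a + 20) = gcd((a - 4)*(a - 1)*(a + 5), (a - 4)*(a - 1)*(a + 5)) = a^3 - 21*a + 20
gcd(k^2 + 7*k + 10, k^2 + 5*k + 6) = k + 2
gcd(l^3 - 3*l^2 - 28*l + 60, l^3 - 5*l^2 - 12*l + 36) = l^2 - 8*l + 12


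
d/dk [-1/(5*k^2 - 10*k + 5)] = 2*(k - 1)/(5*(k^2 - 2*k + 1)^2)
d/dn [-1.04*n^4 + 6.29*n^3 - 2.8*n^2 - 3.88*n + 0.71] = -4.16*n^3 + 18.87*n^2 - 5.6*n - 3.88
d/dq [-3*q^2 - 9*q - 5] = -6*q - 9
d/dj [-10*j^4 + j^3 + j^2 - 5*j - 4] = -40*j^3 + 3*j^2 + 2*j - 5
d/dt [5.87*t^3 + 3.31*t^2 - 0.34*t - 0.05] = 17.61*t^2 + 6.62*t - 0.34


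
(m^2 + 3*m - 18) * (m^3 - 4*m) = m^5 + 3*m^4 - 22*m^3 - 12*m^2 + 72*m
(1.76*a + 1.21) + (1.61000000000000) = 1.76*a + 2.82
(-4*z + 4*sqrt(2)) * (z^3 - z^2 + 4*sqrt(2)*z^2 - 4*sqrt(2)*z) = -4*z^4 - 12*sqrt(2)*z^3 + 4*z^3 + 12*sqrt(2)*z^2 + 32*z^2 - 32*z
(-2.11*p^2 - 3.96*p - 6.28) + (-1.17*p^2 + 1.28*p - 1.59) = -3.28*p^2 - 2.68*p - 7.87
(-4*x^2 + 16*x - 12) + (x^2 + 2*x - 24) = -3*x^2 + 18*x - 36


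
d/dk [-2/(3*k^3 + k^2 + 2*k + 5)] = 2*(9*k^2 + 2*k + 2)/(3*k^3 + k^2 + 2*k + 5)^2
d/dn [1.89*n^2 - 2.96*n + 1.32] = 3.78*n - 2.96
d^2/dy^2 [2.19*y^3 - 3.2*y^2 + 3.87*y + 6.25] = 13.14*y - 6.4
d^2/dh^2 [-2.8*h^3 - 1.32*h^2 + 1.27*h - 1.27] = -16.8*h - 2.64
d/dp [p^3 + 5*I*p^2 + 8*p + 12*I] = 3*p^2 + 10*I*p + 8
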